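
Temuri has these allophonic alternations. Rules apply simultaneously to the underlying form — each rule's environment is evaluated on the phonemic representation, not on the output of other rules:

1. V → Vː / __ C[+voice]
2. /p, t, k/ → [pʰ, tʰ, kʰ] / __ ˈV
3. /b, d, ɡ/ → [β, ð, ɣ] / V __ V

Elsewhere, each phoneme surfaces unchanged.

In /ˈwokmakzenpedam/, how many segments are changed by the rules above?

4

Segments that undergo a rule: /e/ → [eː] (rule 1); /e/ → [eː] (rule 1); /d/ → [ð] (rule 3); /a/ → [aː] (rule 1).
All other segments surface unchanged.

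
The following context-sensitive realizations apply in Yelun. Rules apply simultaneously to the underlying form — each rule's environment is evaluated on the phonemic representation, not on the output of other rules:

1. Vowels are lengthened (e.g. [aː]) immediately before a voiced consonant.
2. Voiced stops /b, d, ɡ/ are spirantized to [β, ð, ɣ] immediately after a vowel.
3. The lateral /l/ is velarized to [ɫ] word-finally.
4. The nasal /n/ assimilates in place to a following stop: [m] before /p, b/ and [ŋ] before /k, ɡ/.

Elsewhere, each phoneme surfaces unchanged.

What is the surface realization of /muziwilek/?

/m/ (word-initial) is unaffected → [m].
/u/ (between /m/ and /z/) occurs before a voiced consonant → [uː] by rule 1.
/z/ (between /u/ and /i/): no rule targets it → [z].
/i/ (between /z/ and /w/) occurs before a voiced consonant → [iː] by rule 1.
/w/ stays [w].
/i/ meets the environment for rule 1 (before a voiced consonant) → [iː].
/l/ (between /i/ and /e/): rule 3 targets it, but not word-finally → unchanged [l].
/e/ (between /l/ and /k/): rule 1 targets it, but not before a voiced consonant → unchanged [e].
/k/ — not in any rule's target class → [k].

[muːziːwiːlek]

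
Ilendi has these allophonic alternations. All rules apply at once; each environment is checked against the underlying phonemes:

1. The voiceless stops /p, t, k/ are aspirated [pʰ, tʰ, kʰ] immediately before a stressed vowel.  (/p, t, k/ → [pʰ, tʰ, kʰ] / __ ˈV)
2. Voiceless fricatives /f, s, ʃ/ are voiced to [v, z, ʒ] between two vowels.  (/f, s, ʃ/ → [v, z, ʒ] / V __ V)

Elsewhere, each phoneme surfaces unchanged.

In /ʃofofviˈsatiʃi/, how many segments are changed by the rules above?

Segments that undergo a rule: /f/ → [v] (rule 2); /s/ → [z] (rule 2); /ʃ/ → [ʒ] (rule 2).
All other segments surface unchanged.

3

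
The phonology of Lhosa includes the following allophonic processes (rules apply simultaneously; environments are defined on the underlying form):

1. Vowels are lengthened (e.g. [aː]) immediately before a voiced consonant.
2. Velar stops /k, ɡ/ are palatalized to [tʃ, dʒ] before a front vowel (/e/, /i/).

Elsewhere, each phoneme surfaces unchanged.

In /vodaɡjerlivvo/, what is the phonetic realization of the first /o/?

[oː]

Rule 1 applies to /o/ (between /v/ and /d/: before a voiced consonant) → [oː].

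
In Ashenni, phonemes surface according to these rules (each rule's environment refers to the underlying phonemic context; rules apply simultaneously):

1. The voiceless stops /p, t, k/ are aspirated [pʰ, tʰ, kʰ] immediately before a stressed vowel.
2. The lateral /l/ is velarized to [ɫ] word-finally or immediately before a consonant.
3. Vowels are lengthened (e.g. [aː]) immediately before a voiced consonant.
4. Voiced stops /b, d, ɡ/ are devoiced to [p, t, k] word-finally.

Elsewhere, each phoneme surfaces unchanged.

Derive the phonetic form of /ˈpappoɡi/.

[ˈpʰappoːɡi]

/p/ — word-initial, immediately before a stressed vowel — surfaces as [pʰ] (rule 1).
/a/ — between /p/ and /p/; rule 3 does not apply here → [a].
/p/ (between /a/ and /p/) fails the environment for rule 1, so it stays [p].
/p/ (between /p/ and /o/) is in the target of rule 1 but the environment (immediately before a stressed vowel) is not met → [p].
/o/ — between /p/ and /ɡ/, before a voiced consonant — surfaces as [oː] (rule 3).
/ɡ/ (between /o/ and /i/) fails the environment for rule 4, so it stays [ɡ].
/i/ (word-final) fails the environment for rule 3, so it stays [i].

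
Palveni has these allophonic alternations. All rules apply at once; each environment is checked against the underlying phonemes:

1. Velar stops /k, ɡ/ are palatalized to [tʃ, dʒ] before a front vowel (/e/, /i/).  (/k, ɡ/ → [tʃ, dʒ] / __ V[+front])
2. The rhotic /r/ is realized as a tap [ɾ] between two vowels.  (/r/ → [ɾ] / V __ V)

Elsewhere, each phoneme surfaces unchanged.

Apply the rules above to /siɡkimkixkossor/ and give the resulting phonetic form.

/ɡ/ (between /i/ and /k/) is in the target of rule 1 but the environment (before a front vowel) is not met → [ɡ].
/k/ meets the environment for rule 1 (before a front vowel) → [tʃ].
/k/ meets the environment for rule 1 (before a front vowel) → [tʃ].
/k/ — between /x/ and /o/; rule 1 does not apply here → [k].
/r/ (word-final): rule 2 targets it, but not between two vowels → unchanged [r].

[siɡtʃimtʃixkossor]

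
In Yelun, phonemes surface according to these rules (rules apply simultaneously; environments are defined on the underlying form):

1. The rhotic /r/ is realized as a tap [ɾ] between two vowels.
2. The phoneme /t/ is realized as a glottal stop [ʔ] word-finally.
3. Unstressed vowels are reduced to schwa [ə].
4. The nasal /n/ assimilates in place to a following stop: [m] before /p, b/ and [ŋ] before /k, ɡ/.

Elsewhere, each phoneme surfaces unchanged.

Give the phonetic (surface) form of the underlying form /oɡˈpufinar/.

[əɡˈpufənər]

/o/ (word-initial) occurs in an unstressed syllable → [ə] by rule 3.
/ɡ/ — not in any rule's target class → [ɡ].
/p/ (between /ɡ/ and /u/) is unaffected → [p].
/u/ — between /p/ and /f/; rule 3 does not apply here → [u].
/f/ (between /u/ and /i/) is unaffected → [f].
/i/ (between /f/ and /n/): in an unstressed syllable, so rule 3 applies → [ə].
/n/ (between /i/ and /a/) fails the environment for rule 4, so it stays [n].
/a/ meets the environment for rule 3 (in an unstressed syllable) → [ə].
/r/ (word-final) fails the environment for rule 1, so it stays [r].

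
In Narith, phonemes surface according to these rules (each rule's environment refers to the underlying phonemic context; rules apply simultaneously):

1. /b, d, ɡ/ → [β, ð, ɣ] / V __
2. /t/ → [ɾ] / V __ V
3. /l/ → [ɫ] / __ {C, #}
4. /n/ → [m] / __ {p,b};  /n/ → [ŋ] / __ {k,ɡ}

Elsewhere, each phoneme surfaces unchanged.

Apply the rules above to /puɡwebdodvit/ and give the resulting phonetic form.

[puɣweβdoðvit]

/ɡ/ — between /u/ and /w/, immediately after a vowel — surfaces as [ɣ] (rule 1).
Rule 1 applies to /b/ (between /e/ and /d/: immediately after a vowel) → [β].
/d/ (between /b/ and /o/): rule 1 targets it, but not immediately after a vowel → unchanged [d].
/d/ (between /o/ and /v/): immediately after a vowel, so rule 1 applies → [ð].
/t/ — word-final; rule 2 does not apply here → [t].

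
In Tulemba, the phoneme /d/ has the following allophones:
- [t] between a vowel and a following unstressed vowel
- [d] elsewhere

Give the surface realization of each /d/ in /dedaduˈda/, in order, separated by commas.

[d], [t], [t], [d]

Occurrence 1 (position 1): no conditioning environment matches → elsewhere allophone [d].
Occurrence 2 (position 3): between a vowel and a following unstressed vowel → [t].
Occurrence 3 (position 5): between a vowel and a following unstressed vowel → [t].
Occurrence 4 (position 7): no conditioning environment matches → elsewhere allophone [d].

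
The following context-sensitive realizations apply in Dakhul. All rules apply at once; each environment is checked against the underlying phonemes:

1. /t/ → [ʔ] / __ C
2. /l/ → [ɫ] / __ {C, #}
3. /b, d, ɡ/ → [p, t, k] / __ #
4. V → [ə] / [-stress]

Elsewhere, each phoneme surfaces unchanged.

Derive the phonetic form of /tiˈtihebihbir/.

/t/ (word-initial): rule 1 targets it, but not immediately before a consonant → unchanged [t].
/i/ meets the environment for rule 4 (in an unstressed syllable) → [ə].
/t/ (between /i/ and /i/): rule 1 targets it, but not immediately before a consonant → unchanged [t].
/i/ (between /t/ and /h/) is in the target of rule 4 but the environment (in an unstressed syllable) is not met → [i].
Rule 4 applies to /e/ (between /h/ and /b/: in an unstressed syllable) → [ə].
/b/ (between /e/ and /i/) is in the target of rule 3 but the environment (word-finally) is not met → [b].
/i/ (between /b/ and /h/) occurs in an unstressed syllable → [ə] by rule 4.
/b/ — between /h/ and /i/; rule 3 does not apply here → [b].
/i/ meets the environment for rule 4 (in an unstressed syllable) → [ə].

[təˈtihəbəhbər]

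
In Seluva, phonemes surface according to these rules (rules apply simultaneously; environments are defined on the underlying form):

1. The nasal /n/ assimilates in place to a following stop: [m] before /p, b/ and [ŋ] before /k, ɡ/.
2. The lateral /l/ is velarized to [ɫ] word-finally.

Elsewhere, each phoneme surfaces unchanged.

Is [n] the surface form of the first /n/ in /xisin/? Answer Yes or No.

/n/ (word-final) fails the environment for rule 1, so it stays [n].
The actual realization is [n], which matches [n].

Yes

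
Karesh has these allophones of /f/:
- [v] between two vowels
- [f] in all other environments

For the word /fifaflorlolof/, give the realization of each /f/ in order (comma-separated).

[f], [v], [f], [f]

Occurrence 1 (position 1): no conditioning environment matches → elsewhere allophone [f].
Occurrence 2 (position 3): between two vowels → [v].
Occurrence 3 (position 5): no conditioning environment matches → elsewhere allophone [f].
Occurrence 4 (position 13): no conditioning environment matches → elsewhere allophone [f].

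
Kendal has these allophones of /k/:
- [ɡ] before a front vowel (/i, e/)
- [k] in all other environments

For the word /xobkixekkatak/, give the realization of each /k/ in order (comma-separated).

[ɡ], [k], [k], [k]

Occurrence 1 (position 4): before a front vowel (/i, e/) → [ɡ].
Occurrence 2 (position 8): no conditioning environment matches → elsewhere allophone [k].
Occurrence 3 (position 9): no conditioning environment matches → elsewhere allophone [k].
Occurrence 4 (position 13): no conditioning environment matches → elsewhere allophone [k].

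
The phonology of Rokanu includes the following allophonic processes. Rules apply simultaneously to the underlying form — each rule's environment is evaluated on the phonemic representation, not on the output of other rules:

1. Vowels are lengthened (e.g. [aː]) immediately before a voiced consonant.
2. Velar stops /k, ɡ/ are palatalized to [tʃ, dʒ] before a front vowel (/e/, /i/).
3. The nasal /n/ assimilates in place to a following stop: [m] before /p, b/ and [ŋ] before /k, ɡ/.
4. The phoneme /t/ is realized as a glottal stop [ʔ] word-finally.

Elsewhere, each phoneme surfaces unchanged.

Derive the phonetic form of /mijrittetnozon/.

[miːjrittetnoːzoːn]

/m/ (word-initial): no rule targets it → [m].
/i/ (between /m/ and /j/) occurs before a voiced consonant → [iː] by rule 1.
/j/ (between /i/ and /r/): no rule targets it → [j].
/r/ — not in any rule's target class → [r].
/i/ — between /r/ and /t/; rule 1 does not apply here → [i].
/t/ (between /i/ and /t/) is in the target of rule 4 but the environment (word-finally) is not met → [t].
/t/ (between /t/ and /e/): rule 4 targets it, but not word-finally → unchanged [t].
/e/ (between /t/ and /t/) fails the environment for rule 1, so it stays [e].
/t/ (between /e/ and /n/): rule 4 targets it, but not word-finally → unchanged [t].
/n/ (between /t/ and /o/): rule 3 targets it, but not before a labial or velar stop → unchanged [n].
Rule 1 applies to /o/ (between /n/ and /z/: before a voiced consonant) → [oː].
/z/ (between /o/ and /o/): no rule targets it → [z].
Rule 1 applies to /o/ (between /z/ and /n/: before a voiced consonant) → [oː].
/n/ (word-final) is in the target of rule 3 but the environment (before a labial or velar stop) is not met → [n].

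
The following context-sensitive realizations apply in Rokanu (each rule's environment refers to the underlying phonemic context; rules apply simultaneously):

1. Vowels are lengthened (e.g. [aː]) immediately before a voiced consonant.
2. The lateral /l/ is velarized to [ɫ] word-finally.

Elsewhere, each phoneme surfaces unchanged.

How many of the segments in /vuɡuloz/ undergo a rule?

Segments that undergo a rule: /u/ → [uː] (rule 1); /u/ → [uː] (rule 1); /o/ → [oː] (rule 1).
All other segments surface unchanged.

3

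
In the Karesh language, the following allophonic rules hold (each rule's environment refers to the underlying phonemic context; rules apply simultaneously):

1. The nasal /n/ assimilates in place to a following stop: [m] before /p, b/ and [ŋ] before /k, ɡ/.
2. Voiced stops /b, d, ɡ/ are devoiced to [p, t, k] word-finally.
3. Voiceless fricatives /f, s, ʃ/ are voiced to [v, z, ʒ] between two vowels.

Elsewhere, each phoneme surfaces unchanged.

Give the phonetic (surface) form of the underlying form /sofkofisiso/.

/s/ (word-initial) is in the target of rule 3 but the environment (between two vowels) is not met → [s].
/o/ (between /s/ and /f/) is unaffected → [o].
/f/ (between /o/ and /k/) fails the environment for rule 3, so it stays [f].
/k/ (between /f/ and /o/): no rule targets it → [k].
/o/ (between /k/ and /f/): no rule targets it → [o].
Rule 3 applies to /f/ (between /o/ and /i/: between two vowels) → [v].
/i/ — not in any rule's target class → [i].
/s/ meets the environment for rule 3 (between two vowels) → [z].
/i/ (between /s/ and /s/): no rule targets it → [i].
/s/ meets the environment for rule 3 (between two vowels) → [z].
/o/ (word-final) is unaffected → [o].

[sofkovizizo]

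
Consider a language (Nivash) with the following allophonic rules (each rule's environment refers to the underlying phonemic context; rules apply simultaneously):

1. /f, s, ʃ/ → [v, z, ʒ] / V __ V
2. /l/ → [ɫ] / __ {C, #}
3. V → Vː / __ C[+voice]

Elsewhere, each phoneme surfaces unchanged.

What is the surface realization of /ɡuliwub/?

/ɡ/ (word-initial) is unaffected → [ɡ].
/u/ (between /ɡ/ and /l/) occurs before a voiced consonant → [uː] by rule 3.
/l/ (between /u/ and /i/) fails the environment for rule 2, so it stays [l].
/i/ meets the environment for rule 3 (before a voiced consonant) → [iː].
/w/ (between /i/ and /u/) is unaffected → [w].
/u/ (between /w/ and /b/) occurs before a voiced consonant → [uː] by rule 3.
/b/ (word-final) is unaffected → [b].

[ɡuːliːwuːb]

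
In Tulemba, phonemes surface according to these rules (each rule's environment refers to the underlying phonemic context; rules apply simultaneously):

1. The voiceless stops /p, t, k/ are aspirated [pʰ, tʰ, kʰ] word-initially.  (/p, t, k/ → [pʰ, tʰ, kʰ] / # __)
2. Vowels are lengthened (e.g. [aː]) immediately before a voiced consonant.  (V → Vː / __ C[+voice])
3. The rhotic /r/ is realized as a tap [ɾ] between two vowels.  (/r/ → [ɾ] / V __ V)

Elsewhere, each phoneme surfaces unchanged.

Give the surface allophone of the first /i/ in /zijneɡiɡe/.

[iː]

Rule 2 applies to /i/ (between /z/ and /j/: before a voiced consonant) → [iː].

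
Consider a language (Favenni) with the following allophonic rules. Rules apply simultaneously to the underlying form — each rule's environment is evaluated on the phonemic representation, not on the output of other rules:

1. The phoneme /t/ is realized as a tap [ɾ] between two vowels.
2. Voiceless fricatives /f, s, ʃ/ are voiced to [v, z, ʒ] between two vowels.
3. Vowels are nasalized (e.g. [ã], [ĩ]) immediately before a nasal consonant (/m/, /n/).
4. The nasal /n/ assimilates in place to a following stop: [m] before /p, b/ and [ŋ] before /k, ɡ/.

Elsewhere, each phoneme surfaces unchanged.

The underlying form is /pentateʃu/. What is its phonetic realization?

/p/ (word-initial): no rule targets it → [p].
/e/ (between /p/ and /n/) occurs before a nasal consonant → [ẽ] by rule 3.
/n/ (between /e/ and /t/) is in the target of rule 4 but the environment (before a labial or velar stop) is not met → [n].
/t/ (between /n/ and /a/) fails the environment for rule 1, so it stays [t].
/a/ — between /t/ and /t/; rule 3 does not apply here → [a].
/t/ (between /a/ and /e/) occurs between two vowels → [ɾ] by rule 1.
/e/ (between /t/ and /ʃ/) fails the environment for rule 3, so it stays [e].
Rule 2 applies to /ʃ/ (between /e/ and /u/: between two vowels) → [ʒ].
/u/ — word-final; rule 3 does not apply here → [u].

[pẽntaɾeʒu]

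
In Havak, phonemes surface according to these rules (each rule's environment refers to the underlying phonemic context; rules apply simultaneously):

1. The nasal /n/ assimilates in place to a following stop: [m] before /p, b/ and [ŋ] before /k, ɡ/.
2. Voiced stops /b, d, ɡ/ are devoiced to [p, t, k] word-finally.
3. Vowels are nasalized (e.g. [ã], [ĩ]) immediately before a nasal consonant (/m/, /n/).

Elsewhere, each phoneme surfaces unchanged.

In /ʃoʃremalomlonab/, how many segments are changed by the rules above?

Segments that undergo a rule: /e/ → [ẽ] (rule 3); /o/ → [õ] (rule 3); /o/ → [õ] (rule 3); /b/ → [p] (rule 2).
All other segments surface unchanged.

4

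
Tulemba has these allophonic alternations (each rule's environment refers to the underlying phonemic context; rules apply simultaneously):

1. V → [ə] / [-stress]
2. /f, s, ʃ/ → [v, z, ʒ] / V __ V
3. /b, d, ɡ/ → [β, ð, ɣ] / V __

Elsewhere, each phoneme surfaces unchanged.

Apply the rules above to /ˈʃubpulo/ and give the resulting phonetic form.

[ˈʃuβpələ]

/ʃ/ — word-initial; rule 2 does not apply here → [ʃ].
/u/ (between /ʃ/ and /b/) is in the target of rule 1 but the environment (in an unstressed syllable) is not met → [u].
/b/ (between /u/ and /p/): immediately after a vowel, so rule 3 applies → [β].
/p/ (between /b/ and /u/) is unaffected → [p].
Rule 1 applies to /u/ (between /p/ and /l/: in an unstressed syllable) → [ə].
/l/ (between /u/ and /o/): no rule targets it → [l].
/o/ (word-final): in an unstressed syllable, so rule 1 applies → [ə].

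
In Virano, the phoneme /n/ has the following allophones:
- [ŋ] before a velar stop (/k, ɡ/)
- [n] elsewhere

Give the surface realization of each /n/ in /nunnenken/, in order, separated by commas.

Occurrence 1 (position 1): no conditioning environment matches → elsewhere allophone [n].
Occurrence 2 (position 3): no conditioning environment matches → elsewhere allophone [n].
Occurrence 3 (position 4): no conditioning environment matches → elsewhere allophone [n].
Occurrence 4 (position 6): before a velar stop → [ŋ].
Occurrence 5 (position 9): no conditioning environment matches → elsewhere allophone [n].

[n], [n], [n], [ŋ], [n]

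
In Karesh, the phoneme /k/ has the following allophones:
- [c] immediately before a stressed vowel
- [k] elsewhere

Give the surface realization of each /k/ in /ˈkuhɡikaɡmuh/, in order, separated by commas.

[c], [k]

Occurrence 1 (position 1): immediately before a stressed vowel → [c].
Occurrence 2 (position 6): no conditioning environment matches → elsewhere allophone [k].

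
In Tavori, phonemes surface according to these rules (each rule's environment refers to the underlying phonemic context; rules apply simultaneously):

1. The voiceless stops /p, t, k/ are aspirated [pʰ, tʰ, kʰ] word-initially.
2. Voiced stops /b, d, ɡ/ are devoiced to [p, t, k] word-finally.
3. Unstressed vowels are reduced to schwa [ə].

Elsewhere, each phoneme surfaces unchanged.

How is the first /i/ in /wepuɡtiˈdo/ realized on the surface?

[ə]

Rule 3 applies to /i/ (between /t/ and /d/: in an unstressed syllable) → [ə].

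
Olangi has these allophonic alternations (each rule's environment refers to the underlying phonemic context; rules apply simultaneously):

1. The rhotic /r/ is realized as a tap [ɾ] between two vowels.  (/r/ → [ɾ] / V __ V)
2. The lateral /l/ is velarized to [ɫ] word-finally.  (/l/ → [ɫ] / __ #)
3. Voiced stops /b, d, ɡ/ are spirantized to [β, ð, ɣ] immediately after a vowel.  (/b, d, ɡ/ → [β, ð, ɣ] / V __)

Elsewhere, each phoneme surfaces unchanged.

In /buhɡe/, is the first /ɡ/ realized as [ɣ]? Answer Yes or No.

/ɡ/ — between /h/ and /e/; rule 3 does not apply here → [ɡ].
The actual realization is [ɡ], not [ɣ].

No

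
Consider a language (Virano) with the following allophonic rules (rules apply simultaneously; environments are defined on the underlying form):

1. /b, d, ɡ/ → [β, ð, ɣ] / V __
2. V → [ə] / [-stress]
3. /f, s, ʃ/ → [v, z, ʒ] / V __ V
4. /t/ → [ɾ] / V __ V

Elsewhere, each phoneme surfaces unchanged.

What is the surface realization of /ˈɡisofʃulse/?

/ɡ/ — word-initial; rule 1 does not apply here → [ɡ].
/i/ — between /ɡ/ and /s/; rule 2 does not apply here → [i].
Rule 3 applies to /s/ (between /i/ and /o/: between two vowels) → [z].
/o/ (between /s/ and /f/): in an unstressed syllable, so rule 2 applies → [ə].
/f/ (between /o/ and /ʃ/): rule 3 targets it, but not between two vowels → unchanged [f].
/ʃ/ (between /f/ and /u/): rule 3 targets it, but not between two vowels → unchanged [ʃ].
/u/ (between /ʃ/ and /l/): in an unstressed syllable, so rule 2 applies → [ə].
/l/ (between /u/ and /s/): no rule targets it → [l].
/s/ — between /l/ and /e/; rule 3 does not apply here → [s].
/e/ (word-final): in an unstressed syllable, so rule 2 applies → [ə].

[ˈɡizəfʃəlsə]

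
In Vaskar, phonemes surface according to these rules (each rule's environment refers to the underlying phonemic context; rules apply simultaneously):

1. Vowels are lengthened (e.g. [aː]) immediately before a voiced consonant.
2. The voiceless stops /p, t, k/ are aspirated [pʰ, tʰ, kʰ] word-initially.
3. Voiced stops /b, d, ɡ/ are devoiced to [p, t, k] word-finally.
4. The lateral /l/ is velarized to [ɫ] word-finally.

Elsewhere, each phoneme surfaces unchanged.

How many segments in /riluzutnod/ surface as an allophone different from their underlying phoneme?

Segments that undergo a rule: /i/ → [iː] (rule 1); /u/ → [uː] (rule 1); /o/ → [oː] (rule 1); /d/ → [t] (rule 3).
All other segments surface unchanged.

4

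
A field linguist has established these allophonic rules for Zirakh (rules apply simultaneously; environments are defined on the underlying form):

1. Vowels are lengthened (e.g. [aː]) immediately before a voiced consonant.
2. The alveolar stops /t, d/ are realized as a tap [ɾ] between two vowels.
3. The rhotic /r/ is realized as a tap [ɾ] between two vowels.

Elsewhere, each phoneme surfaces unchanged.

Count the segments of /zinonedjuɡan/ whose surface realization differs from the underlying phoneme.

Segments that undergo a rule: /i/ → [iː] (rule 1); /o/ → [oː] (rule 1); /e/ → [eː] (rule 1); /u/ → [uː] (rule 1); /a/ → [aː] (rule 1).
All other segments surface unchanged.

5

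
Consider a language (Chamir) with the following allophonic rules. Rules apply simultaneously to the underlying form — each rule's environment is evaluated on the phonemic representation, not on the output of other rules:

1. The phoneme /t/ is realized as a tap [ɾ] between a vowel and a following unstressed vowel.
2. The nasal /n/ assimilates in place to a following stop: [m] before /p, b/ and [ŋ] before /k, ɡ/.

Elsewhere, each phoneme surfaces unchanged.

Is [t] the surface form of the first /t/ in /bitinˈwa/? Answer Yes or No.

No

/t/ — between /i/ and /i/, between a vowel and a following unstressed vowel — surfaces as [ɾ] (rule 1).
The actual realization is [ɾ], not [t].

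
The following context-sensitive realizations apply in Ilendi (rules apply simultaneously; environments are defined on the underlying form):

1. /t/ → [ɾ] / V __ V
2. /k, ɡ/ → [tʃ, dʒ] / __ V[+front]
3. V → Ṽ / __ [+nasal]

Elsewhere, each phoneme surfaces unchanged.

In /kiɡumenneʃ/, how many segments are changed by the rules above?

3

Segments that undergo a rule: /k/ → [tʃ] (rule 2); /u/ → [ũ] (rule 3); /e/ → [ẽ] (rule 3).
All other segments surface unchanged.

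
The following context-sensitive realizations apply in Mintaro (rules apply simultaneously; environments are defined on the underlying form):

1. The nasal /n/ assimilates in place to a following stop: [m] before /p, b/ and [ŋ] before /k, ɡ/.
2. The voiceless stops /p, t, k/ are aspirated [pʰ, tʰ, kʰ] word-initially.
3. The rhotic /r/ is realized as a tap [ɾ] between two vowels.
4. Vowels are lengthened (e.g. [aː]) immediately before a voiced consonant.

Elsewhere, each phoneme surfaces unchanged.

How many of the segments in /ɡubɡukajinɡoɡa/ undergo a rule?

Segments that undergo a rule: /u/ → [uː] (rule 4); /a/ → [aː] (rule 4); /i/ → [iː] (rule 4); /n/ → [ŋ] (rule 1); /o/ → [oː] (rule 4).
All other segments surface unchanged.

5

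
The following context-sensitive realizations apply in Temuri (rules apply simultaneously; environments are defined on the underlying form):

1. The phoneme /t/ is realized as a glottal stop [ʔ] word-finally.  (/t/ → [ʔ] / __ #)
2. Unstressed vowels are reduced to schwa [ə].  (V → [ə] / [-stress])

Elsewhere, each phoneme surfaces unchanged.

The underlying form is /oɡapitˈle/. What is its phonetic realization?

/o/ (word-initial) occurs in an unstressed syllable → [ə] by rule 2.
/a/ meets the environment for rule 2 (in an unstressed syllable) → [ə].
/i/ (between /p/ and /t/): in an unstressed syllable, so rule 2 applies → [ə].
/t/ (between /i/ and /l/) is in the target of rule 1 but the environment (word-finally) is not met → [t].
/e/ — word-final; rule 2 does not apply here → [e].

[əɡəpətˈle]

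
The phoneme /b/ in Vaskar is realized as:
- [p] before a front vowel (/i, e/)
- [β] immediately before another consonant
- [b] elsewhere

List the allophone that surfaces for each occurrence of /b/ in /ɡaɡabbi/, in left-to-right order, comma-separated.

Occurrence 1 (position 5): immediately before another consonant → [β].
Occurrence 2 (position 6): before a front vowel (/i, e/) → [p].

[β], [p]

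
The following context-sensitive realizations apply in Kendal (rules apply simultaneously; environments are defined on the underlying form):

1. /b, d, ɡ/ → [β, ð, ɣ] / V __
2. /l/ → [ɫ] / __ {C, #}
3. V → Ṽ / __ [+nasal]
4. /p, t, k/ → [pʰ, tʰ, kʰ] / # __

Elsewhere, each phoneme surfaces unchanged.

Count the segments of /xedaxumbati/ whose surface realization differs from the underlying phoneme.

2

Segments that undergo a rule: /d/ → [ð] (rule 1); /u/ → [ũ] (rule 3).
All other segments surface unchanged.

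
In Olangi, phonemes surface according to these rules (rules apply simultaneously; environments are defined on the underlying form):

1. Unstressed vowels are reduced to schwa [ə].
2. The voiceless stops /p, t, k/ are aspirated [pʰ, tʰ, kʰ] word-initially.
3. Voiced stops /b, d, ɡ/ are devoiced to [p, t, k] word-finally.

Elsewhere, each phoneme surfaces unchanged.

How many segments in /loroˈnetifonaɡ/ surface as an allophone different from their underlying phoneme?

Segments that undergo a rule: /o/ → [ə] (rule 1); /o/ → [ə] (rule 1); /i/ → [ə] (rule 1); /o/ → [ə] (rule 1); /a/ → [ə] (rule 1); /ɡ/ → [k] (rule 3).
All other segments surface unchanged.

6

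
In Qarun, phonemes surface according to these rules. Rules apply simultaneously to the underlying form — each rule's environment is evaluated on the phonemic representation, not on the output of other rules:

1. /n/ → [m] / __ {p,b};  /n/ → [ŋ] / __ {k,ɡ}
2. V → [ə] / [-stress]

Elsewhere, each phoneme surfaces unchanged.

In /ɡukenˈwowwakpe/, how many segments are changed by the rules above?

4

Segments that undergo a rule: /u/ → [ə] (rule 2); /e/ → [ə] (rule 2); /a/ → [ə] (rule 2); /e/ → [ə] (rule 2).
All other segments surface unchanged.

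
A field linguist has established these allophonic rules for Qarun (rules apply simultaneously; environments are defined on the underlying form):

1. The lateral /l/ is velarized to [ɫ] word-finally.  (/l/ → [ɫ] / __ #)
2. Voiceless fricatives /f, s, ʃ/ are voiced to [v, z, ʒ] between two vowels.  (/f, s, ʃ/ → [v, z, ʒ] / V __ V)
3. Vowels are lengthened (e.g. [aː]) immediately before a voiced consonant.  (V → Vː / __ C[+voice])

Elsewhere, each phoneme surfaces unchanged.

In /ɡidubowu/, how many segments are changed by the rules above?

3

Segments that undergo a rule: /i/ → [iː] (rule 3); /u/ → [uː] (rule 3); /o/ → [oː] (rule 3).
All other segments surface unchanged.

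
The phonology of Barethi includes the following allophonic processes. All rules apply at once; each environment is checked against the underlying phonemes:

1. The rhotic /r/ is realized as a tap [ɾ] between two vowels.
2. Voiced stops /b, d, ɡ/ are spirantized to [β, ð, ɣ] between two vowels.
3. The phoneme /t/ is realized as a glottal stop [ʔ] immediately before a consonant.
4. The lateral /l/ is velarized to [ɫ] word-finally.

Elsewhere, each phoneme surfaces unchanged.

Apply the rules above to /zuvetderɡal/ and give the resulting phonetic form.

/z/ stays [z].
/u/ (between /z/ and /v/): no rule targets it → [u].
/v/ — not in any rule's target class → [v].
/e/ — not in any rule's target class → [e].
/t/ (between /e/ and /d/) occurs immediately before a consonant → [ʔ] by rule 3.
/d/ (between /t/ and /e/) is in the target of rule 2 but the environment (between two vowels) is not met → [d].
/e/ stays [e].
/r/ — between /e/ and /ɡ/; rule 1 does not apply here → [r].
/ɡ/ (between /r/ and /a/) fails the environment for rule 2, so it stays [ɡ].
/a/ stays [a].
/l/ — word-final, word-finally — surfaces as [ɫ] (rule 4).

[zuveʔderɡaɫ]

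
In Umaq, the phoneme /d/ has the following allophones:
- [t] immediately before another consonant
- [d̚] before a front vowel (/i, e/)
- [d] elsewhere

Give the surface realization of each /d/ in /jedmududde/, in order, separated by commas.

[t], [d], [t], [d̚]

Occurrence 1 (position 3): immediately before another consonant → [t].
Occurrence 2 (position 6): no conditioning environment matches → elsewhere allophone [d].
Occurrence 3 (position 8): immediately before another consonant → [t].
Occurrence 4 (position 9): before a front vowel (/i, e/) → [d̚].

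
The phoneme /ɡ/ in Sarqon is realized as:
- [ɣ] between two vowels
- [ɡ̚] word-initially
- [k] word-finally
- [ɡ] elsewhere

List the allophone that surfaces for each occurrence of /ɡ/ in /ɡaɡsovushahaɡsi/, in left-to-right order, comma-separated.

Occurrence 1 (position 1): word-initially → [ɡ̚].
Occurrence 2 (position 3): no conditioning environment matches → elsewhere allophone [ɡ].
Occurrence 3 (position 13): no conditioning environment matches → elsewhere allophone [ɡ].

[ɡ̚], [ɡ], [ɡ]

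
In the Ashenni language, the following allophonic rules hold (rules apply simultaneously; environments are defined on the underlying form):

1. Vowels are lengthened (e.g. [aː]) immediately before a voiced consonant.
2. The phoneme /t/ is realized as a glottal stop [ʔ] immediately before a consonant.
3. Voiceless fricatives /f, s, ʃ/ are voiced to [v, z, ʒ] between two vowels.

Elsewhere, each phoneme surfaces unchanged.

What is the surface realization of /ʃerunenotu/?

/ʃ/ — word-initial; rule 3 does not apply here → [ʃ].
/e/ meets the environment for rule 1 (before a voiced consonant) → [eː].
/r/ (between /e/ and /u/): no rule targets it → [r].
Rule 1 applies to /u/ (between /r/ and /n/: before a voiced consonant) → [uː].
/n/ stays [n].
/e/ meets the environment for rule 1 (before a voiced consonant) → [eː].
/n/ — not in any rule's target class → [n].
/o/ — between /n/ and /t/; rule 1 does not apply here → [o].
/t/ (between /o/ and /u/): rule 2 targets it, but not immediately before a consonant → unchanged [t].
/u/ (word-final) is in the target of rule 1 but the environment (before a voiced consonant) is not met → [u].

[ʃeːruːneːnotu]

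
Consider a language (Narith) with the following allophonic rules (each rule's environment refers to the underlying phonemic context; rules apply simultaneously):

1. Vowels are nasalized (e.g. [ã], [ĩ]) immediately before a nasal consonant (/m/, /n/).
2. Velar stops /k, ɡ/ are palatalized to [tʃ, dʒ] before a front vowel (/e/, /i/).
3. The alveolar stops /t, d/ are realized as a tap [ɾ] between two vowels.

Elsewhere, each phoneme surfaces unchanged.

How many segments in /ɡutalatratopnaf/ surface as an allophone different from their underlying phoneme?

Segments that undergo a rule: /t/ → [ɾ] (rule 3); /t/ → [ɾ] (rule 3).
All other segments surface unchanged.

2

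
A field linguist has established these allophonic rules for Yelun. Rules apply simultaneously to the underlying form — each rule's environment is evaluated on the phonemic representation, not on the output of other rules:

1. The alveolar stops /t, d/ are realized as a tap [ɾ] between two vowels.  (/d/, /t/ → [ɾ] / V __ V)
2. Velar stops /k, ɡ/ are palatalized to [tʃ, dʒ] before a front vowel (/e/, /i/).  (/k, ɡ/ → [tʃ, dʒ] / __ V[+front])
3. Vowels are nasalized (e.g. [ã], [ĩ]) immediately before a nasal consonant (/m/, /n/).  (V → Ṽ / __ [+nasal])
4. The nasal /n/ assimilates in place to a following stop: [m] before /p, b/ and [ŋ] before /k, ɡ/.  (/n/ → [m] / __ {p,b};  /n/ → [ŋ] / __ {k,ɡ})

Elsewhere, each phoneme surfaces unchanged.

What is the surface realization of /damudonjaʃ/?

/d/ (word-initial): rule 1 targets it, but not between two vowels → unchanged [d].
/a/ meets the environment for rule 3 (before a nasal consonant) → [ã].
/m/ (between /a/ and /u/): no rule targets it → [m].
/u/ (between /m/ and /d/) is in the target of rule 3 but the environment (before a nasal consonant) is not met → [u].
/d/ — between /u/ and /o/, between two vowels — surfaces as [ɾ] (rule 1).
/o/ meets the environment for rule 3 (before a nasal consonant) → [õ].
/n/ (between /o/ and /j/): rule 4 targets it, but not before a labial or velar stop → unchanged [n].
/j/ — not in any rule's target class → [j].
/a/ — between /j/ and /ʃ/; rule 3 does not apply here → [a].
/ʃ/ (word-final): no rule targets it → [ʃ].

[dãmuɾõnjaʃ]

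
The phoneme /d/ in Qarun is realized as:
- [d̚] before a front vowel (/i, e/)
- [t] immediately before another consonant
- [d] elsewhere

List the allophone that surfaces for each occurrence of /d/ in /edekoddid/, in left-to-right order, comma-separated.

[d̚], [t], [d̚], [d]

Occurrence 1 (position 2): before a front vowel (/i, e/) → [d̚].
Occurrence 2 (position 6): immediately before another consonant → [t].
Occurrence 3 (position 7): before a front vowel (/i, e/) → [d̚].
Occurrence 4 (position 9): no conditioning environment matches → elsewhere allophone [d].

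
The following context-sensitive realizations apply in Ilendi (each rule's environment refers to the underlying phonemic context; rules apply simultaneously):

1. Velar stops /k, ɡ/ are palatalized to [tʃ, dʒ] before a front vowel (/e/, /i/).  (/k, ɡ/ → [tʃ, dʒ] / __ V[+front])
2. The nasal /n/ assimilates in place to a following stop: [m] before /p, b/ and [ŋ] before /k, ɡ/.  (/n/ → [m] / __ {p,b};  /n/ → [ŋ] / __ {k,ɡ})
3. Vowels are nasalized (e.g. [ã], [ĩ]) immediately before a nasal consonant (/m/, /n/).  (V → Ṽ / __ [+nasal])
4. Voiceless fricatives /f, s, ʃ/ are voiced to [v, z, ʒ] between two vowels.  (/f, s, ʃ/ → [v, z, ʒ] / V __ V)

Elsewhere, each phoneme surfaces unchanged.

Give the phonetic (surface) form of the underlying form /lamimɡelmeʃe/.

/l/ — not in any rule's target class → [l].
/a/ (between /l/ and /m/) occurs before a nasal consonant → [ã] by rule 3.
/m/ — not in any rule's target class → [m].
Rule 3 applies to /i/ (between /m/ and /m/: before a nasal consonant) → [ĩ].
/m/ stays [m].
/ɡ/ (between /m/ and /e/): before a front vowel, so rule 1 applies → [dʒ].
/e/ (between /ɡ/ and /l/) fails the environment for rule 3, so it stays [e].
/l/ stays [l].
/m/ stays [m].
/e/ — between /m/ and /ʃ/; rule 3 does not apply here → [e].
Rule 4 applies to /ʃ/ (between /e/ and /e/: between two vowels) → [ʒ].
/e/ (word-final) is in the target of rule 3 but the environment (before a nasal consonant) is not met → [e].

[lãmĩmdʒelmeʒe]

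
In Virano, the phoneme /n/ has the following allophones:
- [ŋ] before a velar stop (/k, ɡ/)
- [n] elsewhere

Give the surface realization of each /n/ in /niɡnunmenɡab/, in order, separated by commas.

[n], [n], [n], [ŋ]

Occurrence 1 (position 1): no conditioning environment matches → elsewhere allophone [n].
Occurrence 2 (position 4): no conditioning environment matches → elsewhere allophone [n].
Occurrence 3 (position 6): no conditioning environment matches → elsewhere allophone [n].
Occurrence 4 (position 9): before a velar stop → [ŋ].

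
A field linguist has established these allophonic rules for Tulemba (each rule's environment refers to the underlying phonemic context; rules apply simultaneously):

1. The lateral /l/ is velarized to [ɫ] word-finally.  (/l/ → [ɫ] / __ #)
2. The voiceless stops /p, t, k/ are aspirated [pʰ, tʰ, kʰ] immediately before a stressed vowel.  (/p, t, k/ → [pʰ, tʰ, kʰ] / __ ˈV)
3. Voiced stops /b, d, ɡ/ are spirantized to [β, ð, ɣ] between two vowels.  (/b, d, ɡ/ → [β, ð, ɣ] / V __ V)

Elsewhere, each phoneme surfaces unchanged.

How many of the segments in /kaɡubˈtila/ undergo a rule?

Segments that undergo a rule: /ɡ/ → [ɣ] (rule 3); /t/ → [tʰ] (rule 2).
All other segments surface unchanged.

2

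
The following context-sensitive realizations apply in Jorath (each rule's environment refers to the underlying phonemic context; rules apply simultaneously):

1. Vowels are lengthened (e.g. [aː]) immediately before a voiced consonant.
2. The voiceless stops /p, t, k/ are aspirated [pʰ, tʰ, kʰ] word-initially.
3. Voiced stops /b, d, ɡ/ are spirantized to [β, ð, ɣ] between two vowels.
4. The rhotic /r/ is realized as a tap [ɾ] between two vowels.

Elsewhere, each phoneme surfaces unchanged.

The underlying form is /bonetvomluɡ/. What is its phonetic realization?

[boːnetvoːmluːɡ]

/b/ (word-initial) fails the environment for rule 3, so it stays [b].
/o/ (between /b/ and /n/): before a voiced consonant, so rule 1 applies → [oː].
/n/ (between /o/ and /e/): no rule targets it → [n].
/e/ (between /n/ and /t/): rule 1 targets it, but not before a voiced consonant → unchanged [e].
/t/ (between /e/ and /v/) is in the target of rule 2 but the environment (word-initially) is not met → [t].
/v/ — not in any rule's target class → [v].
/o/ (between /v/ and /m/) occurs before a voiced consonant → [oː] by rule 1.
/m/ (between /o/ and /l/) is unaffected → [m].
/l/ (between /m/ and /u/): no rule targets it → [l].
/u/ — between /l/ and /ɡ/, before a voiced consonant — surfaces as [uː] (rule 1).
/ɡ/ (word-final) fails the environment for rule 3, so it stays [ɡ].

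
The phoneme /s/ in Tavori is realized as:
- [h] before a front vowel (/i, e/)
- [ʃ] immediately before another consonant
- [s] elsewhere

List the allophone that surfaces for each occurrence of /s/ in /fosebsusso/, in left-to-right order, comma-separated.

Occurrence 1 (position 3): before a front vowel (/i, e/) → [h].
Occurrence 2 (position 6): no conditioning environment matches → elsewhere allophone [s].
Occurrence 3 (position 8): immediately before another consonant → [ʃ].
Occurrence 4 (position 9): no conditioning environment matches → elsewhere allophone [s].

[h], [s], [ʃ], [s]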